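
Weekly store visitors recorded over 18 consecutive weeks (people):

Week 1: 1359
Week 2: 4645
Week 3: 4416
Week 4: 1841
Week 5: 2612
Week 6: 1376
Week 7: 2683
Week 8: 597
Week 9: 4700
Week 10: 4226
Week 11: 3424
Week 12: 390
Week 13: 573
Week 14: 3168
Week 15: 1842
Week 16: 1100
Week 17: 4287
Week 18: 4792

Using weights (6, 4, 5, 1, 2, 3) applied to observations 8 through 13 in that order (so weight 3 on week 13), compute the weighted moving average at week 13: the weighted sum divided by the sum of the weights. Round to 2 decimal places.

Weighted sum: 6·597 + 4·4700 + 5·4226 + 1·3424 + 2·390 + 3·573 = 3582 + 18800 + 21130 + 3424 + 780 + 1719 = 49435
Weight total: 6 + 4 + 5 + 1 + 2 + 3 = 21
WMA = 49435 / 21 = 2354.05

2354.05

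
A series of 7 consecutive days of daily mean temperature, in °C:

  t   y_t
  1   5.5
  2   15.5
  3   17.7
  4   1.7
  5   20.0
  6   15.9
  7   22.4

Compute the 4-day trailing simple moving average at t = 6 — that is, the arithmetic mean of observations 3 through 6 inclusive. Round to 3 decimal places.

13.825

Sum of periods 3–6: 17.7 + 1.7 + 20.0 + 15.9 = 55.3
Divide by 4: 55.3 / 4 = 13.825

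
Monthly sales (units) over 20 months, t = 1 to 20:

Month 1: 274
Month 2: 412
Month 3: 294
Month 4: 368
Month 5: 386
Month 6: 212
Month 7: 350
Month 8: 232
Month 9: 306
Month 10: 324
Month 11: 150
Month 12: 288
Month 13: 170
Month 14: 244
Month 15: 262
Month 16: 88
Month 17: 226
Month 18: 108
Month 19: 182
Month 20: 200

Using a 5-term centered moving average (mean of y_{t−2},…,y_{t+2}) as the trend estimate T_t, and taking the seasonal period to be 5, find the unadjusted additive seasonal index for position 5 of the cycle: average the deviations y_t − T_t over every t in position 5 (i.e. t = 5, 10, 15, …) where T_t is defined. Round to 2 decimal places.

64.00

Season position 5 occurs at t = 5, 10, 15 (where T_t is defined).
t=5: T_5 = 322.0000; y_5 − T_5 = 386 − 322.0000 = 64.0000
t=10: T_10 = 260.0000; y_10 − T_10 = 324 − 260.0000 = 64.0000
t=15: T_15 = 198.0000; y_15 − T_15 = 262 − 198.0000 = 64.0000
Mean deviation: (64.0000 + 64.0000 + 64.0000) / 3 = 64.00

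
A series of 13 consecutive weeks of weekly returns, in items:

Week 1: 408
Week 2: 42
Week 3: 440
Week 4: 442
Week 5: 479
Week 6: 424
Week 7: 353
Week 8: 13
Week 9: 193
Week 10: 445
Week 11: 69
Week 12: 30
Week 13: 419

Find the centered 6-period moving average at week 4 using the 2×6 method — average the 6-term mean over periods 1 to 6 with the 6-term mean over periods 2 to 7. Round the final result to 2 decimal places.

367.92

Sum over 1–6: 408 + 42 + 440 + 442 + 479 + 424 = 2235
Sum over 2–7: 42 + 440 + 442 + 479 + 424 + 353 = 2180
CMA at t=4 = (2235 + 2180) / (2·6) = 4415 / 12 = 367.92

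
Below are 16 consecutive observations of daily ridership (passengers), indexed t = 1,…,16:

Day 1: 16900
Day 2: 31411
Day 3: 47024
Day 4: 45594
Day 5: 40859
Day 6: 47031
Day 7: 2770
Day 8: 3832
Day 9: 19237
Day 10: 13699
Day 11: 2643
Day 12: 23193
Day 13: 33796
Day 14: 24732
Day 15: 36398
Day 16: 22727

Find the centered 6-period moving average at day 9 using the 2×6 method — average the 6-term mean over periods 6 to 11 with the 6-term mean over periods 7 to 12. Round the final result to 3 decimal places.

12882.167

Sum over 6–11: 47031 + 2770 + 3832 + 19237 + 13699 + 2643 = 89212
Sum over 7–12: 2770 + 3832 + 19237 + 13699 + 2643 + 23193 = 65374
CMA at t=9 = (89212 + 65374) / (2·6) = 154586 / 12 = 12882.167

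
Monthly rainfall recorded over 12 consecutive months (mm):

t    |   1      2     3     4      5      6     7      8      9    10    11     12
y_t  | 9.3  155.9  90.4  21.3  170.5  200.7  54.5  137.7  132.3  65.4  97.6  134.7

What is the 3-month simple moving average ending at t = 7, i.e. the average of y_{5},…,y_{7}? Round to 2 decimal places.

Sum of periods 5–7: 170.5 + 200.7 + 54.5 = 425.7
Divide by 3: 425.7 / 3 = 141.90

141.90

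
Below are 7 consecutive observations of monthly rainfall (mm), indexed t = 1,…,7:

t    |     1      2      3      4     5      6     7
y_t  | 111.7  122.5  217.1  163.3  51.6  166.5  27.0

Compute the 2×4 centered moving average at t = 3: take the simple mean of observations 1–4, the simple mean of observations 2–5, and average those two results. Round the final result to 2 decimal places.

146.14

Sum over 1–4: 111.7 + 122.5 + 217.1 + 163.3 = 614.6
Sum over 2–5: 122.5 + 217.1 + 163.3 + 51.6 = 554.5
CMA at t=3 = (614.6 + 554.5) / (2·4) = 1169.1 / 8 = 146.14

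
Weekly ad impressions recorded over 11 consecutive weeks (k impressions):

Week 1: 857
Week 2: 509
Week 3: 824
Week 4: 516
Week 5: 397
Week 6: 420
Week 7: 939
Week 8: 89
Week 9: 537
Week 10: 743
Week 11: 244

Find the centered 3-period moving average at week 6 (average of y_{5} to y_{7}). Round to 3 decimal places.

585.333

Sum of periods 5–7: 397 + 420 + 939 = 1756
Divide by 3: 1756 / 3 = 585.333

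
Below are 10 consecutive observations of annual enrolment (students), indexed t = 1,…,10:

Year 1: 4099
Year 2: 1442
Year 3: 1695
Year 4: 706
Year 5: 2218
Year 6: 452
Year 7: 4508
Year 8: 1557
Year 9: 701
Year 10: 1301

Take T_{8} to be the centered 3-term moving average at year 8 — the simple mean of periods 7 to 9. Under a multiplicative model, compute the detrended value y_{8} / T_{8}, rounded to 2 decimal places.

0.69

Trend T_8 = (4508 + 1557 + 701) / 3 = 6766/3 = 2255.3333
Ratio to trend: 1557 / 2255.3333 = 0.69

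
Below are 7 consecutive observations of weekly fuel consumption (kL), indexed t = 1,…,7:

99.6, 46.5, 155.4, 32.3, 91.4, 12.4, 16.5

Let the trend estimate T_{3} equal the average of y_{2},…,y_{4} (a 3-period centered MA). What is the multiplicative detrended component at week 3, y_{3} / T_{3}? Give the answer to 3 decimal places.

1.991

Trend T_3 = (46.5 + 155.4 + 32.3) / 3 = 234.2/3 = 78.06667
Ratio to trend: 155.4 / 78.06667 = 1.991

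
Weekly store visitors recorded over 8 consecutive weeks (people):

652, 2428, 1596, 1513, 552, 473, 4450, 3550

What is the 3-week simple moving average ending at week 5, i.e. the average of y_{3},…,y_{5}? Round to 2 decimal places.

Sum of periods 3–5: 1596 + 1513 + 552 = 3661
Divide by 3: 3661 / 3 = 1220.33

1220.33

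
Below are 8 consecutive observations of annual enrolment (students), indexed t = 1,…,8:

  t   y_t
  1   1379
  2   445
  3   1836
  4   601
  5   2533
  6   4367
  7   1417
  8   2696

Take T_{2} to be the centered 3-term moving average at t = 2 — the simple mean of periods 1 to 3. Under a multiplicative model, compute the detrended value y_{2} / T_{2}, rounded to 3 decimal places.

Trend T_2 = (1379 + 445 + 1836) / 3 = 3660/3 = 1220.00000
Ratio to trend: 445 / 1220.00000 = 0.365

0.365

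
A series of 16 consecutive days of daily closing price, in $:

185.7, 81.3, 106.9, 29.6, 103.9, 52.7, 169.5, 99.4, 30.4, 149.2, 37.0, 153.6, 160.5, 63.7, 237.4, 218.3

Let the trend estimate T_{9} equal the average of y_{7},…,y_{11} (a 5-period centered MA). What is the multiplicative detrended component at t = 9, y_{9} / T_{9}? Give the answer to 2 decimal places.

0.31

Trend T_9 = (169.5 + 99.4 + 30.4 + 149.2 + 37.0) / 5 = 485.5/5 = 97.1000
Ratio to trend: 30.4 / 97.1000 = 0.31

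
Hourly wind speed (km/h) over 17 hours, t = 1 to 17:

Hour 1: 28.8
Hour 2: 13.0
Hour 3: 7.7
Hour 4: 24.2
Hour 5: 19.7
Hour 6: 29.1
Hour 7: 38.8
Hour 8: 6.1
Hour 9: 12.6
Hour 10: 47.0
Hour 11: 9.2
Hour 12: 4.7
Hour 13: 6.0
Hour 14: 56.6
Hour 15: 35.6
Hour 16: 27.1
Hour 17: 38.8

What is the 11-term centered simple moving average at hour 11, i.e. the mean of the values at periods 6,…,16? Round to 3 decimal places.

24.800

Sum of periods 6–16: 29.1 + 38.8 + 6.1 + 12.6 + 47.0 + 9.2 + 4.7 + 6.0 + 56.6 + 35.6 + 27.1 = 272.8
Divide by 11: 272.8 / 11 = 24.800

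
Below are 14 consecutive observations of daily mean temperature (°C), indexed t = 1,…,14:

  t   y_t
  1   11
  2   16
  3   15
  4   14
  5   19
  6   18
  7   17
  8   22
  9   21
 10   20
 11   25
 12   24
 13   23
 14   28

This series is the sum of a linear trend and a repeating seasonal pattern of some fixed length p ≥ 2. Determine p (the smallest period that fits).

First differences y_{t+1} − y_t: 5, -1, -1, 5, -1, -1, 5, -1, …
The difference pattern repeats every 3 terms and not for any smaller step, so p = 3.

3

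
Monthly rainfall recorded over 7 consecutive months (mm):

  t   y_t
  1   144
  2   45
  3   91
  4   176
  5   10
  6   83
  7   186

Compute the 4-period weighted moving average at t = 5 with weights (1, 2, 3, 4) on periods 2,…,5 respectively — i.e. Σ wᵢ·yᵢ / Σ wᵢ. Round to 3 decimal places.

79.500

Weighted sum: 1·45 + 2·91 + 3·176 + 4·10 = 45 + 182 + 528 + 40 = 795
Weight total: 1 + 2 + 3 + 4 = 10
WMA = 795 / 10 = 79.500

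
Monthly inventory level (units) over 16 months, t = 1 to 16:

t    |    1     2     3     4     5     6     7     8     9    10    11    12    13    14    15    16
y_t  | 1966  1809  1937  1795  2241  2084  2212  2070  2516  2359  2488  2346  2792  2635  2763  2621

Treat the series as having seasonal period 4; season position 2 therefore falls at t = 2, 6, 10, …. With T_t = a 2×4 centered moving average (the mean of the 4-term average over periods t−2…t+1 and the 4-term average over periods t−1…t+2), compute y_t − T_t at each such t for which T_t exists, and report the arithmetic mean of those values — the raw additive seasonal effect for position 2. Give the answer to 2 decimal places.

-33.50

Season position 2 occurs at t = 6, 10, 14 (where T_t is defined).
t=6: T_6 = 2117.3750; y_6 − T_6 = 2084 − 2117.3750 = -33.3750
t=10: T_10 = 2392.7500; y_10 − T_10 = 2359 − 2392.7500 = -33.7500
t=14: T_14 = 2668.3750; y_14 − T_14 = 2635 − 2668.3750 = -33.3750
Mean deviation: (-33.3750 + -33.7500 + -33.3750) / 3 = -33.50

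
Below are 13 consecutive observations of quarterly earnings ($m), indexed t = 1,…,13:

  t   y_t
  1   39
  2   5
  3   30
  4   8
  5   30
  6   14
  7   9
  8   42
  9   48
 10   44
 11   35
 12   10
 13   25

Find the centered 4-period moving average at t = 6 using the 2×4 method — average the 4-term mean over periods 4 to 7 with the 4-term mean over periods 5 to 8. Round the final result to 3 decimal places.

Sum over 4–7: 8 + 30 + 14 + 9 = 61
Sum over 5–8: 30 + 14 + 9 + 42 = 95
CMA at t=6 = (61 + 95) / (2·4) = 156 / 8 = 19.500

19.500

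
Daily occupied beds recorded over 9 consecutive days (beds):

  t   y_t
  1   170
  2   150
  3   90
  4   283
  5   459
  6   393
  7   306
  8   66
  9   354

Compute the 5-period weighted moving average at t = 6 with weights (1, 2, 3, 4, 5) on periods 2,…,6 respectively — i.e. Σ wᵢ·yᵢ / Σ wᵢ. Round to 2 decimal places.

332.00

Weighted sum: 1·150 + 2·90 + 3·283 + 4·459 + 5·393 = 150 + 180 + 849 + 1836 + 1965 = 4980
Weight total: 1 + 2 + 3 + 4 + 5 = 15
WMA = 4980 / 15 = 332.00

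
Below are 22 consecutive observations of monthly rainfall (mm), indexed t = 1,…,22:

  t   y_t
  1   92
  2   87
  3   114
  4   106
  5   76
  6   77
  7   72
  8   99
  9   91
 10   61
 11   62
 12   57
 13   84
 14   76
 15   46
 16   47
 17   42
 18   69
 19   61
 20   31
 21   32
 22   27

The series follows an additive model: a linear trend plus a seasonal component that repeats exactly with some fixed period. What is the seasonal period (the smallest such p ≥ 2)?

5

First differences y_{t+1} − y_t: -5, 27, -8, -30, 1, -5, 27, -8, -30, 1, -5, 27, …
The difference pattern repeats every 5 terms and not for any smaller step, so p = 5.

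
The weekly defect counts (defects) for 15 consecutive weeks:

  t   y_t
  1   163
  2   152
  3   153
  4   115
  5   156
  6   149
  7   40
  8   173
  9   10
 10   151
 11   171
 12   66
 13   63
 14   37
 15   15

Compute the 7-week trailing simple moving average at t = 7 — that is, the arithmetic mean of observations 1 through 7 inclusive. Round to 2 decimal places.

Sum of periods 1–7: 163 + 152 + 153 + 115 + 156 + 149 + 40 = 928
Divide by 7: 928 / 7 = 132.57

132.57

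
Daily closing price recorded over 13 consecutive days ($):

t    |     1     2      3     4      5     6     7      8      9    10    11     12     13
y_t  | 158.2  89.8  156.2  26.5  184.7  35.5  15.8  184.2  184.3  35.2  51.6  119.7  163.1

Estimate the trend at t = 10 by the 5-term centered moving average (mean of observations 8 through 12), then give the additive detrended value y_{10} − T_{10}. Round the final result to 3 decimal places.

Trend T_10 = (184.2 + 184.3 + 35.2 + 51.6 + 119.7) / 5 = 575.0/5 = 115.00000
Detrended value: 35.2 − 115.00000 = -79.800

-79.800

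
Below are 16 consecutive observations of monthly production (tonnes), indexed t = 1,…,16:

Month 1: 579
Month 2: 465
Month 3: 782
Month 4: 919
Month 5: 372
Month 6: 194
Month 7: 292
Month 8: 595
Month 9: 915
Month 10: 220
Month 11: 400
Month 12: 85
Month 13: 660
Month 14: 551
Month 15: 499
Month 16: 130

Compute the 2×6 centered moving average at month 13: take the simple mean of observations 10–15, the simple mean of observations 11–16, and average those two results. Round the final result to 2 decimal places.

395.00

Sum over 10–15: 220 + 400 + 85 + 660 + 551 + 499 = 2415
Sum over 11–16: 400 + 85 + 660 + 551 + 499 + 130 = 2325
CMA at t=13 = (2415 + 2325) / (2·6) = 4740 / 12 = 395.00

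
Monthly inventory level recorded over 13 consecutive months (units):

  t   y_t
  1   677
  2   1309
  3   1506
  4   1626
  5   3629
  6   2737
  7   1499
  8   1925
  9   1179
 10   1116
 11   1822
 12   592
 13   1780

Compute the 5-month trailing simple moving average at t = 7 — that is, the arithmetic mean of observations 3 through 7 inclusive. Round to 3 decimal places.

2199.400

Sum of periods 3–7: 1506 + 1626 + 3629 + 2737 + 1499 = 10997
Divide by 5: 10997 / 5 = 2199.400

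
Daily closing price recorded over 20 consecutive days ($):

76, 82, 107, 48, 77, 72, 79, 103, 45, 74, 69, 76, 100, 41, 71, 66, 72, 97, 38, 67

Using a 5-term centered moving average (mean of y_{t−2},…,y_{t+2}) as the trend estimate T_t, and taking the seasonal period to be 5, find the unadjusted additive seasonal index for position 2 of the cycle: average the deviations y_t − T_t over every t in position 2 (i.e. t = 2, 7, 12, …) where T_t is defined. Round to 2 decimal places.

3.67

Season position 2 occurs at t = 7, 12, 17 (where T_t is defined).
t=7: T_7 = 75.2000; y_7 − T_7 = 79 − 75.2000 = 3.8000
t=12: T_12 = 72.0000; y_12 − T_12 = 76 − 72.0000 = 4.0000
t=17: T_17 = 68.8000; y_17 − T_17 = 72 − 68.8000 = 3.2000
Mean deviation: (3.8000 + 4.0000 + 3.2000) / 3 = 3.67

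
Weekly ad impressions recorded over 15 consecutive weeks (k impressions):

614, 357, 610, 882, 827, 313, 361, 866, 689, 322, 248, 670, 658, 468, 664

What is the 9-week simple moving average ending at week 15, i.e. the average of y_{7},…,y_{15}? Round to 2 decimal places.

549.56

Sum of periods 7–15: 361 + 866 + 689 + 322 + 248 + 670 + 658 + 468 + 664 = 4946
Divide by 9: 4946 / 9 = 549.56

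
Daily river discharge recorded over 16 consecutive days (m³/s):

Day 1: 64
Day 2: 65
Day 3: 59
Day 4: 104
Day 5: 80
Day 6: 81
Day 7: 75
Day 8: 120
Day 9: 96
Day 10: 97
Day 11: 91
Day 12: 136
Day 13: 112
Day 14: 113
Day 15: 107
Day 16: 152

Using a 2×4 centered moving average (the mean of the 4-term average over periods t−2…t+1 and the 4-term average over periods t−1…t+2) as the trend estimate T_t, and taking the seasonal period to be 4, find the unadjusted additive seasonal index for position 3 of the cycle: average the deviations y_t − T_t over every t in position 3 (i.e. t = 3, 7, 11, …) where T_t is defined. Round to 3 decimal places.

-16.000

Season position 3 occurs at t = 3, 7, 11 (where T_t is defined).
t=3: T_3 = 75.00000; y_3 − T_3 = 59 − 75.00000 = -16.00000
t=7: T_7 = 91.00000; y_7 − T_7 = 75 − 91.00000 = -16.00000
t=11: T_11 = 107.00000; y_11 − T_11 = 91 − 107.00000 = -16.00000
Mean deviation: (-16.00000 + -16.00000 + -16.00000) / 3 = -16.000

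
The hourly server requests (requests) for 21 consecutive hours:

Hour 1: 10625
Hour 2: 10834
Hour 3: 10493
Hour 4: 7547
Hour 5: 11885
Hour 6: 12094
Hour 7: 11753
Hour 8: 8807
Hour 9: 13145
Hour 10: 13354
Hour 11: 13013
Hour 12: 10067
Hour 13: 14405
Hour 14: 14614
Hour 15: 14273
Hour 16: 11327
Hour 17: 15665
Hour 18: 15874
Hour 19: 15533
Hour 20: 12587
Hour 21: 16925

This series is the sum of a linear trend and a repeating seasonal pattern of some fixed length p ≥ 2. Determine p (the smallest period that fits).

First differences y_{t+1} − y_t: 209, -341, -2946, 4338, 209, -341, -2946, 4338, 209, -341, …
The difference pattern repeats every 4 terms and not for any smaller step, so p = 4.

4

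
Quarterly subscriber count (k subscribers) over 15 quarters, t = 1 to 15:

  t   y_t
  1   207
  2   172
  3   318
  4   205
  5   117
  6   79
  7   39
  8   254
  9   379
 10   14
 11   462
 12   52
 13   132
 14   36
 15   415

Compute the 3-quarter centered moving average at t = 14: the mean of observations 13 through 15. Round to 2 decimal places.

Sum of periods 13–15: 132 + 36 + 415 = 583
Divide by 3: 583 / 3 = 194.33

194.33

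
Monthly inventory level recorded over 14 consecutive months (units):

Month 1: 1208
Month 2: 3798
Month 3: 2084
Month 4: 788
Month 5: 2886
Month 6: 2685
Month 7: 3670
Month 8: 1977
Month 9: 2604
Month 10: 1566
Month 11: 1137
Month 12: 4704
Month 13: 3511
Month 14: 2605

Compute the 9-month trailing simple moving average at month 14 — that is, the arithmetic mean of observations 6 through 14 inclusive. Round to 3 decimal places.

2717.667

Sum of periods 6–14: 2685 + 3670 + 1977 + 2604 + 1566 + 1137 + 4704 + 3511 + 2605 = 24459
Divide by 9: 24459 / 9 = 2717.667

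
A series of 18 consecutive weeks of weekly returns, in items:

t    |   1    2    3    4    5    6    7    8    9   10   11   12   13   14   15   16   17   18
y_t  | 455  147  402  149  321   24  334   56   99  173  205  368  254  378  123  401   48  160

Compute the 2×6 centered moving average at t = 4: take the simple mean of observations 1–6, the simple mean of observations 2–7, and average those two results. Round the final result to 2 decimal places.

239.58

Sum over 1–6: 455 + 147 + 402 + 149 + 321 + 24 = 1498
Sum over 2–7: 147 + 402 + 149 + 321 + 24 + 334 = 1377
CMA at t=4 = (1498 + 1377) / (2·6) = 2875 / 12 = 239.58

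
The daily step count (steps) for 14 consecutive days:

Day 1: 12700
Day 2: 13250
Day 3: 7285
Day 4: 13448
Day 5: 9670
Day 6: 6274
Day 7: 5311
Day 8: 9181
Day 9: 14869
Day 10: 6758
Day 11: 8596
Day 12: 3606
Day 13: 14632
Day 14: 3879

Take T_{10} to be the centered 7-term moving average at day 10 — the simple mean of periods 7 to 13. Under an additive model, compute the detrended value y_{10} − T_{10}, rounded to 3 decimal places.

-2235.286

Trend T_10 = (5311 + 9181 + 14869 + 6758 + 8596 + 3606 + 14632) / 7 = 62953/7 = 8993.28571
Detrended value: 6758 − 8993.28571 = -2235.286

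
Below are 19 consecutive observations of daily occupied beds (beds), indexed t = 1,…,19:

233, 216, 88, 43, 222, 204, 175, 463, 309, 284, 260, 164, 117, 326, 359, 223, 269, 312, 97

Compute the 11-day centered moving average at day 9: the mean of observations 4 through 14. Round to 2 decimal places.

233.36

Sum of periods 4–14: 43 + 222 + 204 + 175 + 463 + 309 + 284 + 260 + 164 + 117 + 326 = 2567
Divide by 11: 2567 / 11 = 233.36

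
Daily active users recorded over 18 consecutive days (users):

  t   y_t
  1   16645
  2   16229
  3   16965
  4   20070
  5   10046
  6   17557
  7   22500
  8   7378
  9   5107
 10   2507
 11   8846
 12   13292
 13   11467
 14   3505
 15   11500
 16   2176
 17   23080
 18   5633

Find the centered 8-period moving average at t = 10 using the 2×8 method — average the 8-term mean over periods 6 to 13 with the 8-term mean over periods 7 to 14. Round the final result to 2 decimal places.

10203.50

Sum over 6–13: 17557 + 22500 + 7378 + 5107 + 2507 + 8846 + 13292 + 11467 = 88654
Sum over 7–14: 22500 + 7378 + 5107 + 2507 + 8846 + 13292 + 11467 + 3505 = 74602
CMA at t=10 = (88654 + 74602) / (2·8) = 163256 / 16 = 10203.50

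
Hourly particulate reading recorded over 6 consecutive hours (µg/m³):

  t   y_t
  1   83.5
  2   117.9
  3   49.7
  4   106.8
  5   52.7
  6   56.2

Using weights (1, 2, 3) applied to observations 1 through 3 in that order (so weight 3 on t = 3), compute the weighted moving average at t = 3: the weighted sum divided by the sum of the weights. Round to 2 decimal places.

78.07

Weighted sum: 1·83.5 + 2·117.9 + 3·49.7 = 83.5 + 235.8 + 149.1 = 468.4
Weight total: 1 + 2 + 3 = 6
WMA = 468.4 / 6 = 78.07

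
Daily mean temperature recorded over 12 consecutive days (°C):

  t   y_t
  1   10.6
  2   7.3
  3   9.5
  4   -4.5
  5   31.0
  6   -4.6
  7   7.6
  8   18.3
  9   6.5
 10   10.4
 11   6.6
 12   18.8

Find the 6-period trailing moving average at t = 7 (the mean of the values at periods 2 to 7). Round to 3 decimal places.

Sum of periods 2–7: 7.3 + 9.5 + (-4.5) + 31.0 + (-4.6) + 7.6 = 46.3
Divide by 6: 46.3 / 6 = 7.717

7.717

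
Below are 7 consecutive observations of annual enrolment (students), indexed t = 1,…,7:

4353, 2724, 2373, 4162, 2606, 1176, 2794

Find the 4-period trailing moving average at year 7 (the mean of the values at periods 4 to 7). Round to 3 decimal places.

Sum of periods 4–7: 4162 + 2606 + 1176 + 2794 = 10738
Divide by 4: 10738 / 4 = 2684.500

2684.500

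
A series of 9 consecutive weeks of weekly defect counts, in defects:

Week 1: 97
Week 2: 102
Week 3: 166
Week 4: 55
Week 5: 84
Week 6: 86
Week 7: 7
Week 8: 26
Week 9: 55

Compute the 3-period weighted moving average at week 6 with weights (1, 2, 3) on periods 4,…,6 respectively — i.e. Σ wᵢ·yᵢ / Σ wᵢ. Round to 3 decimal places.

80.167

Weighted sum: 1·55 + 2·84 + 3·86 = 55 + 168 + 258 = 481
Weight total: 1 + 2 + 3 = 6
WMA = 481 / 6 = 80.167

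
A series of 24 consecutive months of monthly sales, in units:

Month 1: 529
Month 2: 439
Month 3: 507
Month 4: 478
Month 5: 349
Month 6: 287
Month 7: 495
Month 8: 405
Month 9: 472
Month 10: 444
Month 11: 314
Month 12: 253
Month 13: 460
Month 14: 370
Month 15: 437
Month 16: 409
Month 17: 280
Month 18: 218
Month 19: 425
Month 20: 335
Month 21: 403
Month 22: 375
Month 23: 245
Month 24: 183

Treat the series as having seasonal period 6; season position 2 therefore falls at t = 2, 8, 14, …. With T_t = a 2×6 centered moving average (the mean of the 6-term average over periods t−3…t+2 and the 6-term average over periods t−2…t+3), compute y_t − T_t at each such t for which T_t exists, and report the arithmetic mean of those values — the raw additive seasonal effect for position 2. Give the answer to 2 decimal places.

Season position 2 occurs at t = 8, 14, 20 (where T_t is defined).
t=8: T_8 = 405.7500; y_8 − T_8 = 405 − 405.7500 = -0.7500
t=14: T_14 = 371.0000; y_14 − T_14 = 370 − 371.0000 = -1.0000
t=20: T_20 = 336.4167; y_20 − T_20 = 335 − 336.4167 = -1.4167
Mean deviation: (-0.7500 + -1.0000 + -1.4167) / 3 = -1.06

-1.06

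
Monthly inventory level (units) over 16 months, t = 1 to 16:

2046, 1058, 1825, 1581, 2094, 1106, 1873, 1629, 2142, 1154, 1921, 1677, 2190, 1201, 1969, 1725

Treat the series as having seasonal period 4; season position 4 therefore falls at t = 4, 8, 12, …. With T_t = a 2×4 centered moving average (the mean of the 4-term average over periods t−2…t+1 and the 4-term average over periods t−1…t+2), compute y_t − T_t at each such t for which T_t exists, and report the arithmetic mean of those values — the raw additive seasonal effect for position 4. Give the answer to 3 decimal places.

-64.458

Season position 4 occurs at t = 4, 8, 12 (where T_t is defined).
t=4: T_4 = 1645.50000; y_4 − T_4 = 1581 − 1645.50000 = -64.50000
t=8: T_8 = 1693.50000; y_8 − T_8 = 1629 − 1693.50000 = -64.50000
t=12: T_12 = 1741.37500; y_12 − T_12 = 1677 − 1741.37500 = -64.37500
Mean deviation: (-64.50000 + -64.50000 + -64.37500) / 3 = -64.458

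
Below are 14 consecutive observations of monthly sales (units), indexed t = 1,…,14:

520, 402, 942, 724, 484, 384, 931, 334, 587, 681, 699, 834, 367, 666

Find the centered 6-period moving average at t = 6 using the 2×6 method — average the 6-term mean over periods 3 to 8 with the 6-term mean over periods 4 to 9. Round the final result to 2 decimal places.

Sum over 3–8: 942 + 724 + 484 + 384 + 931 + 334 = 3799
Sum over 4–9: 724 + 484 + 384 + 931 + 334 + 587 = 3444
CMA at t=6 = (3799 + 3444) / (2·6) = 7243 / 12 = 603.58

603.58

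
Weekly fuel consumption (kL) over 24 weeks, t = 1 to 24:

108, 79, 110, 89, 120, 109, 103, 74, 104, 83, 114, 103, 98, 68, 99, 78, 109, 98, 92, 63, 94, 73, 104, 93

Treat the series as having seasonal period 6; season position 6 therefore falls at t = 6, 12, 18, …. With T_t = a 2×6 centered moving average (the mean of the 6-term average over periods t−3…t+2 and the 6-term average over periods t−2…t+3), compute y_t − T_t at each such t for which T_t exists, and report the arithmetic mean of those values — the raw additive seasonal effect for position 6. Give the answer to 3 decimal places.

8.556

Season position 6 occurs at t = 6, 12, 18 (where T_t is defined).
t=6: T_6 = 100.33333; y_6 − T_6 = 109 − 100.33333 = 8.66667
t=12: T_12 = 94.58333; y_12 − T_12 = 103 − 94.58333 = 8.41667
t=18: T_18 = 89.41667; y_18 − T_18 = 98 − 89.41667 = 8.58333
Mean deviation: (8.66667 + 8.41667 + 8.58333) / 3 = 8.556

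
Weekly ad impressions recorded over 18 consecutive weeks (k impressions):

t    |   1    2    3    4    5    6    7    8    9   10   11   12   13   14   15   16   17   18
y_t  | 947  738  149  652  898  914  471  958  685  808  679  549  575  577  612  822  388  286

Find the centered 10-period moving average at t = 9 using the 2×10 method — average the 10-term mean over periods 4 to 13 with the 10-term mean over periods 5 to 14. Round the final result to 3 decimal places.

715.150

Sum over 4–13: 652 + 898 + 914 + 471 + 958 + 685 + 808 + 679 + 549 + 575 = 7189
Sum over 5–14: 898 + 914 + 471 + 958 + 685 + 808 + 679 + 549 + 575 + 577 = 7114
CMA at t=9 = (7189 + 7114) / (2·10) = 14303 / 20 = 715.150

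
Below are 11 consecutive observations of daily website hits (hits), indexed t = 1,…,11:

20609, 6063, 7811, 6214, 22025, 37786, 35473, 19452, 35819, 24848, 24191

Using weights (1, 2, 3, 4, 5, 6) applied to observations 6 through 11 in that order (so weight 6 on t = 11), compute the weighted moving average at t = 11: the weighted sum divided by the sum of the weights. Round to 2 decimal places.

27607.14

Weighted sum: 1·37786 + 2·35473 + 3·19452 + 4·35819 + 5·24848 + 6·24191 = 37786 + 70946 + 58356 + 143276 + 124240 + 145146 = 579750
Weight total: 1 + 2 + 3 + 4 + 5 + 6 = 21
WMA = 579750 / 21 = 27607.14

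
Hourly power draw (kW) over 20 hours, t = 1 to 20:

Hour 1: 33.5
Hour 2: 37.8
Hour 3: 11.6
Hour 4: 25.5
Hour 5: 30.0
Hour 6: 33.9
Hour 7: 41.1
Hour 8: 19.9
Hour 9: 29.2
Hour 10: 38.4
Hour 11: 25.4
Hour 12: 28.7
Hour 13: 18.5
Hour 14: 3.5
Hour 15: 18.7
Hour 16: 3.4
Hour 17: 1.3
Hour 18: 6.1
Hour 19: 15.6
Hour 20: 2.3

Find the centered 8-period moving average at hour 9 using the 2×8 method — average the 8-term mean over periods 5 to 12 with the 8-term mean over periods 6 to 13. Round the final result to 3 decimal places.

Sum over 5–12: 30.0 + 33.9 + 41.1 + 19.9 + 29.2 + 38.4 + 25.4 + 28.7 = 246.6
Sum over 6–13: 33.9 + 41.1 + 19.9 + 29.2 + 38.4 + 25.4 + 28.7 + 18.5 = 235.1
CMA at t=9 = (246.6 + 235.1) / (2·8) = 481.7 / 16 = 30.106

30.106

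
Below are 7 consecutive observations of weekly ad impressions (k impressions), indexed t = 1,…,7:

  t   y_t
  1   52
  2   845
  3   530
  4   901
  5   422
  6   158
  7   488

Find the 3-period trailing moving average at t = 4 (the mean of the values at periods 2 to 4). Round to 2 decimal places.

Sum of periods 2–4: 845 + 530 + 901 = 2276
Divide by 3: 2276 / 3 = 758.67

758.67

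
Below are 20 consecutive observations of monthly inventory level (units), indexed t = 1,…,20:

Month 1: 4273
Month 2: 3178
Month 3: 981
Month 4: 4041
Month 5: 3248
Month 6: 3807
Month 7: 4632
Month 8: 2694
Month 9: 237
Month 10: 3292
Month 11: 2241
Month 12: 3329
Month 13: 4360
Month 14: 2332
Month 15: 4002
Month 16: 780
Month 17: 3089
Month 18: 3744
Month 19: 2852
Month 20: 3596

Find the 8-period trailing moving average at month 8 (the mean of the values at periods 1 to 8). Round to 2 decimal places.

Sum of periods 1–8: 4273 + 3178 + 981 + 4041 + 3248 + 3807 + 4632 + 2694 = 26854
Divide by 8: 26854 / 8 = 3356.75

3356.75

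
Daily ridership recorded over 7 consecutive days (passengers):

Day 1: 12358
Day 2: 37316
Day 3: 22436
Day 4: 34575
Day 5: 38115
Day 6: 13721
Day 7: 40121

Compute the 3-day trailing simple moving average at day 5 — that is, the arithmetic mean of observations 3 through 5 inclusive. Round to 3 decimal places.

31708.667

Sum of periods 3–5: 22436 + 34575 + 38115 = 95126
Divide by 3: 95126 / 3 = 31708.667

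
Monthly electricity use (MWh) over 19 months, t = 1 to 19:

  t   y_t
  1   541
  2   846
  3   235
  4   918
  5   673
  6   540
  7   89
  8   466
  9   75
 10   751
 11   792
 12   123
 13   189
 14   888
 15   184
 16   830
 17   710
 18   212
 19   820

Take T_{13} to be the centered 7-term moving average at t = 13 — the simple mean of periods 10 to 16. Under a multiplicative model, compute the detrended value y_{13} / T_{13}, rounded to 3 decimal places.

0.352

Trend T_13 = (751 + 792 + 123 + 189 + 888 + 184 + 830) / 7 = 3757/7 = 536.71429
Ratio to trend: 189 / 536.71429 = 0.352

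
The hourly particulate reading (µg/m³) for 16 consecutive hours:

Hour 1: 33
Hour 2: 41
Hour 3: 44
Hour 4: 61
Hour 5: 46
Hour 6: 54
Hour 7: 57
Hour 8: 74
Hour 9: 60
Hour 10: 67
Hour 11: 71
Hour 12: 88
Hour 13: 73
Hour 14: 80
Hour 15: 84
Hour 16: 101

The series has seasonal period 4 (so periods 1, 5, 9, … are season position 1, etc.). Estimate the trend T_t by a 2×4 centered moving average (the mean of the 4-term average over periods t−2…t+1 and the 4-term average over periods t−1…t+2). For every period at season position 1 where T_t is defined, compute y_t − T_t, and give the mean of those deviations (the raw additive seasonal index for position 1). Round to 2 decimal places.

-6.58

Season position 1 occurs at t = 5, 9, 13 (where T_t is defined).
t=5: T_5 = 52.8750; y_5 − T_5 = 46 − 52.8750 = -6.8750
t=9: T_9 = 66.2500; y_9 − T_9 = 60 − 66.2500 = -6.2500
t=13: T_13 = 79.6250; y_13 − T_13 = 73 − 79.6250 = -6.6250
Mean deviation: (-6.8750 + -6.2500 + -6.6250) / 3 = -6.58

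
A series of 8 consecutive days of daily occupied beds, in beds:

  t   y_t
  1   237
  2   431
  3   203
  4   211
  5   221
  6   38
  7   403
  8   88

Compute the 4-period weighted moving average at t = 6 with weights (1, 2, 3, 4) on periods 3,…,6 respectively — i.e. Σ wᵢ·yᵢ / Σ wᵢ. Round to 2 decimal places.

Weighted sum: 1·203 + 2·211 + 3·221 + 4·38 = 203 + 422 + 663 + 152 = 1440
Weight total: 1 + 2 + 3 + 4 = 10
WMA = 1440 / 10 = 144.00

144.00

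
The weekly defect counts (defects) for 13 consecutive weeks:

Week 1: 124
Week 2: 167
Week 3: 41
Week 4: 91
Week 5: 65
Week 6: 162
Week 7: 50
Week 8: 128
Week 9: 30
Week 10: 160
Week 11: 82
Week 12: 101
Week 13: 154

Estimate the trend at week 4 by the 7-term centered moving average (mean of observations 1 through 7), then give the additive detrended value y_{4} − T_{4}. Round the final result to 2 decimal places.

-9.00

Trend T_4 = (124 + 167 + 41 + 91 + 65 + 162 + 50) / 7 = 700/7 = 100.0000
Detrended value: 91 − 100.0000 = -9.00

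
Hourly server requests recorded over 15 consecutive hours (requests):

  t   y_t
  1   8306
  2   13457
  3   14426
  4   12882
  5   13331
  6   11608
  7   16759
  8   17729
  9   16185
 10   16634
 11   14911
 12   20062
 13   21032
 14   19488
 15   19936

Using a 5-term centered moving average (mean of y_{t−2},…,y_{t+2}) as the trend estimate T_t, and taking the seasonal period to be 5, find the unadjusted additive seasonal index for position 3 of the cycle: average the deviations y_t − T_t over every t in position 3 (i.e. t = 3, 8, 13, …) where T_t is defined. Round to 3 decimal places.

1945.933

Season position 3 occurs at t = 3, 8, 13 (where T_t is defined).
t=3: T_3 = 12480.40000; y_3 − T_3 = 14426 − 12480.40000 = 1945.60000
t=8: T_8 = 15783.00000; y_8 − T_8 = 17729 − 15783.00000 = 1946.00000
t=13: T_13 = 19085.80000; y_13 − T_13 = 21032 − 19085.80000 = 1946.20000
Mean deviation: (1945.60000 + 1946.00000 + 1946.20000) / 3 = 1945.933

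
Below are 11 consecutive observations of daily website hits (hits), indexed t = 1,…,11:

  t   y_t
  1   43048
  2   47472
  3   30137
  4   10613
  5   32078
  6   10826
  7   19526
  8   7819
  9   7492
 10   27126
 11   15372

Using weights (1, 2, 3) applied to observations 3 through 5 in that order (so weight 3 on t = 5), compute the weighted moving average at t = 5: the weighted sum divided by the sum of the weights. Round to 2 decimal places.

Weighted sum: 1·30137 + 2·10613 + 3·32078 = 30137 + 21226 + 96234 = 147597
Weight total: 1 + 2 + 3 = 6
WMA = 147597 / 6 = 24599.50

24599.50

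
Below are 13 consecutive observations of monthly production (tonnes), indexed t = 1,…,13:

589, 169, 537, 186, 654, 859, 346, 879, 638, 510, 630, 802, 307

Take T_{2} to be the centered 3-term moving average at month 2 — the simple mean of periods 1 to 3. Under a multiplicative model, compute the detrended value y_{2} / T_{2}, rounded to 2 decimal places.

0.39

Trend T_2 = (589 + 169 + 537) / 3 = 1295/3 = 431.6667
Ratio to trend: 169 / 431.6667 = 0.39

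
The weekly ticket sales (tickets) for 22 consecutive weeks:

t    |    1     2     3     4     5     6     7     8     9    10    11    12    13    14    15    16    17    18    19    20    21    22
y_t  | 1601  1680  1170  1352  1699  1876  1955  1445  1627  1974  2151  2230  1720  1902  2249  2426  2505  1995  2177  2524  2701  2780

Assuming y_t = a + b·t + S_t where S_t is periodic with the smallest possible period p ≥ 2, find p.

First differences y_{t+1} − y_t: 79, -510, 182, 347, 177, 79, -510, 182, 347, 177, 79, -510, …
The difference pattern repeats every 5 terms and not for any smaller step, so p = 5.

5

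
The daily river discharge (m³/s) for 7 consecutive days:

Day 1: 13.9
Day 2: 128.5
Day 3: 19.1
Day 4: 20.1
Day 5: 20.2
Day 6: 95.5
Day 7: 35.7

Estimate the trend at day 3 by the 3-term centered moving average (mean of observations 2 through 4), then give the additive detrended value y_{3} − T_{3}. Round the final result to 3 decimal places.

-36.800

Trend T_3 = (128.5 + 19.1 + 20.1) / 3 = 167.7/3 = 55.90000
Detrended value: 19.1 − 55.90000 = -36.800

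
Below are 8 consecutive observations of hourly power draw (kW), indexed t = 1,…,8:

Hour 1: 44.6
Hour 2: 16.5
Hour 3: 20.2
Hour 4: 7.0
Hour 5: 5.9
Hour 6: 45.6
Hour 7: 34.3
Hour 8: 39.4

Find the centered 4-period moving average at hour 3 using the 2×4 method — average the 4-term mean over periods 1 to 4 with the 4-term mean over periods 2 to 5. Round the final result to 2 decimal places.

Sum over 1–4: 44.6 + 16.5 + 20.2 + 7.0 = 88.3
Sum over 2–5: 16.5 + 20.2 + 7.0 + 5.9 = 49.6
CMA at t=3 = (88.3 + 49.6) / (2·4) = 137.9 / 8 = 17.24

17.24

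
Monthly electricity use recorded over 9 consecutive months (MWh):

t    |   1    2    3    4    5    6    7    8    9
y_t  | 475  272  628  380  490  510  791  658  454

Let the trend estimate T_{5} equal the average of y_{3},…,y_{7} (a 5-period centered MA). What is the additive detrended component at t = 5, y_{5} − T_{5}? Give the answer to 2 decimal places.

-69.80

Trend T_5 = (628 + 380 + 490 + 510 + 791) / 5 = 2799/5 = 559.8000
Detrended value: 490 − 559.8000 = -69.80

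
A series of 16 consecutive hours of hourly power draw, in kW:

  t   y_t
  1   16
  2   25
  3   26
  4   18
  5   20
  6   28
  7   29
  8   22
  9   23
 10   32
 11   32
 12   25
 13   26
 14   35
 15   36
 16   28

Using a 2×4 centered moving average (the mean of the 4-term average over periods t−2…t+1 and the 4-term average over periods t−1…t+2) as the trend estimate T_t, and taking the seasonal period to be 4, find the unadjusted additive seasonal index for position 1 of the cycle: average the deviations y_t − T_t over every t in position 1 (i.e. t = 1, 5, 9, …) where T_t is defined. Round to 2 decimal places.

Season position 1 occurs at t = 5, 9, 13 (where T_t is defined).
t=5: T_5 = 23.3750; y_5 − T_5 = 20 − 23.3750 = -3.3750
t=9: T_9 = 26.8750; y_9 − T_9 = 23 − 26.8750 = -3.8750
t=13: T_13 = 30.0000; y_13 − T_13 = 26 − 30.0000 = -4.0000
Mean deviation: (-3.3750 + -3.8750 + -4.0000) / 3 = -3.75

-3.75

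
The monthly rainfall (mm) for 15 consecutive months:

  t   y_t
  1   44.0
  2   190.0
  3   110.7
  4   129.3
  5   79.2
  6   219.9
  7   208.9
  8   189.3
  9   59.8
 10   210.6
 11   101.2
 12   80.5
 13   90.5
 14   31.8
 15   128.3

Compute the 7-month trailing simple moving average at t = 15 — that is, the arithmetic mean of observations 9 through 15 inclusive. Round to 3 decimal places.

100.386

Sum of periods 9–15: 59.8 + 210.6 + 101.2 + 80.5 + 90.5 + 31.8 + 128.3 = 702.7
Divide by 7: 702.7 / 7 = 100.386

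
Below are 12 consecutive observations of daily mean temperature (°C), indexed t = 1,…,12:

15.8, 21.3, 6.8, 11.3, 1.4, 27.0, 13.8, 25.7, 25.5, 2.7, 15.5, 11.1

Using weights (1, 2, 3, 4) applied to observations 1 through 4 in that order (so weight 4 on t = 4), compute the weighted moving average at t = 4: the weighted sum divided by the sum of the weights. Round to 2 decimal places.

12.40

Weighted sum: 1·15.8 + 2·21.3 + 3·6.8 + 4·11.3 = 15.8 + 42.6 + 20.4 + 45.2 = 124.0
Weight total: 1 + 2 + 3 + 4 = 10
WMA = 124.0 / 10 = 12.40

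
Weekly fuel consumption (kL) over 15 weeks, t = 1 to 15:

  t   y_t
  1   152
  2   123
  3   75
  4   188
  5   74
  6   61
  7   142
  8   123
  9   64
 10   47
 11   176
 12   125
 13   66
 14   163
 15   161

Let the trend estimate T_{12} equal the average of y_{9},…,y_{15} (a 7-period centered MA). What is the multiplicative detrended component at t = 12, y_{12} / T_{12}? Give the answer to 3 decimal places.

1.091

Trend T_12 = (64 + 47 + 176 + 125 + 66 + 163 + 161) / 7 = 802/7 = 114.57143
Ratio to trend: 125 / 114.57143 = 1.091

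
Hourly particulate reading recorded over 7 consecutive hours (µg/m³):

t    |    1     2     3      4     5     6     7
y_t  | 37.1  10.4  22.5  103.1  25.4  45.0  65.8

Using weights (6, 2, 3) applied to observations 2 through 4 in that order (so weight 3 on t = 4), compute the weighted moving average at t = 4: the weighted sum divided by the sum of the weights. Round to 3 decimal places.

37.882

Weighted sum: 6·10.4 + 2·22.5 + 3·103.1 = 62.4 + 45.0 + 309.3 = 416.7
Weight total: 6 + 2 + 3 = 11
WMA = 416.7 / 11 = 37.882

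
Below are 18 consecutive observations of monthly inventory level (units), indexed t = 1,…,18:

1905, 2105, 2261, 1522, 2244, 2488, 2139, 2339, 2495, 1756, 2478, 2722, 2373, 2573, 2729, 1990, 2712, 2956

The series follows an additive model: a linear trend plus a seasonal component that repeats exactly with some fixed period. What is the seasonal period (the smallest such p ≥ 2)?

6

First differences y_{t+1} − y_t: 200, 156, -739, 722, 244, -349, 200, 156, -739, 722, 244, -349, 200, 156, …
The difference pattern repeats every 6 terms and not for any smaller step, so p = 6.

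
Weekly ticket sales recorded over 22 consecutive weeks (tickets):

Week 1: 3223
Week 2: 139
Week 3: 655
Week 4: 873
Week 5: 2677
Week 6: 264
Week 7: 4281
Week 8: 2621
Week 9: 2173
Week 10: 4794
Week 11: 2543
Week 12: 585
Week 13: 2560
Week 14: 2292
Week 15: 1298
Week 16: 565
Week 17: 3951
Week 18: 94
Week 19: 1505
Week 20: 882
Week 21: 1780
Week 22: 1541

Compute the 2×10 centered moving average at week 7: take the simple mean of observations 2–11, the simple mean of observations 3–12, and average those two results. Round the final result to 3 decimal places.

2124.300

Sum over 2–11: 139 + 655 + 873 + 2677 + 264 + 4281 + 2621 + 2173 + 4794 + 2543 = 21020
Sum over 3–12: 655 + 873 + 2677 + 264 + 4281 + 2621 + 2173 + 4794 + 2543 + 585 = 21466
CMA at t=7 = (21020 + 21466) / (2·10) = 42486 / 20 = 2124.300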